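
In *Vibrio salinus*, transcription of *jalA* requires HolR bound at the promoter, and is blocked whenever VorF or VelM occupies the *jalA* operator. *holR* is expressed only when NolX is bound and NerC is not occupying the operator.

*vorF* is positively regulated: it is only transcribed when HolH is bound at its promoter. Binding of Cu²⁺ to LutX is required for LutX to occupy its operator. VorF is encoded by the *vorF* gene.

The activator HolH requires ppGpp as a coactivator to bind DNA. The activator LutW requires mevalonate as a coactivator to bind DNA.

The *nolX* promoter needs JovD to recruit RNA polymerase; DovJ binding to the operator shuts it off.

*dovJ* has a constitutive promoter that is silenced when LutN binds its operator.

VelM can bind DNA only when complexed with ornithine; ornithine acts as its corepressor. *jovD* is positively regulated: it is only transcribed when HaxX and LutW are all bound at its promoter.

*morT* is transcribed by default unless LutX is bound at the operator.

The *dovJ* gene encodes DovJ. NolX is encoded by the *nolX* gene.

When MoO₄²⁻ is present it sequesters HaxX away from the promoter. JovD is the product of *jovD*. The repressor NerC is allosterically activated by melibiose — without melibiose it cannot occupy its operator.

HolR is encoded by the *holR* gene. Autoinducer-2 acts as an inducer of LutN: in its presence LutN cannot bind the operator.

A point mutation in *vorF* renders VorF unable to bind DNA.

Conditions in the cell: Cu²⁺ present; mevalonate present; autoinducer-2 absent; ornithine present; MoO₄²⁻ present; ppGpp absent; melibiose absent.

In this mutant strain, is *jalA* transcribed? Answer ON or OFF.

VorF is non-functional in this strain, so it has no effect.
MoO₄²⁻ is present, so HaxX is inactive.
Mevalonate is present, so LutW is active.
Required activator HaxX is absent, so *jovD* is not transcribed.
So JovD is not produced.
Autoinducer-2 is absent, so LutN is active.
With repressor LutN bound, *dovJ* is not transcribed.
So DovJ is not produced.
Required activator JovD is absent, so *nolX* is not transcribed.
So NolX is not produced.
Melibiose is absent, so NerC is inactive.
Required activator NolX is absent, so *holR* is not transcribed.
So HolR is not produced.
Ornithine is present, so VelM is active.
With repressor VelM bound, *jalA* is not transcribed.

OFF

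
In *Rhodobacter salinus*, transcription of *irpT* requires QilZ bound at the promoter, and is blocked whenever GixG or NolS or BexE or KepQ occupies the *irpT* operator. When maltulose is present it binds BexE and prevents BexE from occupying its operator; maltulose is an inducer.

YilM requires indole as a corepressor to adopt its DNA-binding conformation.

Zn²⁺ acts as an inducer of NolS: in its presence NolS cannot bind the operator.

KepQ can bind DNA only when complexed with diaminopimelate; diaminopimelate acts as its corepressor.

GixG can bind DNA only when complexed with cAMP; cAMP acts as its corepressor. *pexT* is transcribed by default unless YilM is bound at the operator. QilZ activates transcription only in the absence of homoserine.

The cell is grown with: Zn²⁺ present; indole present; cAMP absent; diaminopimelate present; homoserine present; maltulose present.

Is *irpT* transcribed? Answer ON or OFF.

cAMP is absent, so GixG is inactive.
Zn²⁺ is present, so NolS is inactive.
Homoserine is present, so QilZ is inactive.
Maltulose is present, so BexE is inactive.
Diaminopimelate is present, so KepQ is active.
With repressor KepQ bound, *irpT* is not transcribed.

OFF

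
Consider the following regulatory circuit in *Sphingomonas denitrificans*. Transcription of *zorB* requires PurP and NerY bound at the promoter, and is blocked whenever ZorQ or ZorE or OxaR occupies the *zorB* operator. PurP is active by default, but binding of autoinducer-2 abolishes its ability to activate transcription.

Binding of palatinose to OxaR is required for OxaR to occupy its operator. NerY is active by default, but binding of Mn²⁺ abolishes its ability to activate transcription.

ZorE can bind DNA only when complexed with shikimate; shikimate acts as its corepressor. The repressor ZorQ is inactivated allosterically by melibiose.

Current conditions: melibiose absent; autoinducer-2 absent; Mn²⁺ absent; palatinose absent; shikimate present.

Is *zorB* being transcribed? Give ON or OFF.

OFF

Melibiose is absent, so ZorQ is active.
Autoinducer-2 is absent, so PurP is active.
Shikimate is present, so ZorE is active.
Palatinose is absent, so OxaR is inactive.
Mn²⁺ is absent, so NerY is active.
With repressor ZorQ bound, *zorB* is not transcribed.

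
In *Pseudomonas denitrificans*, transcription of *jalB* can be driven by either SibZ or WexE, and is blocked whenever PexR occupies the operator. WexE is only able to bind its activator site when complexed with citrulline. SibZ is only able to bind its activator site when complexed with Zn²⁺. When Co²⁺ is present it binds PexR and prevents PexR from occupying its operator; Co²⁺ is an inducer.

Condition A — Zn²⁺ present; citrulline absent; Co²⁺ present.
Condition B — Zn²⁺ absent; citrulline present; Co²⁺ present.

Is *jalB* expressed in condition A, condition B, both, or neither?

Condition A:
Zn²⁺ is present, so SibZ is active.
Citrulline is absent, so WexE is inactive.
Co²⁺ is present, so PexR is inactive.
Activator SibZ is present, so *jalB* is transcribed.
→ *jalB* is ON in A.
Condition B:
Zn²⁺ is absent, so SibZ is inactive.
Citrulline is present, so WexE is active.
Co²⁺ is present, so PexR is inactive.
Activator WexE is present, so *jalB* is transcribed.
→ *jalB* is ON in B.

both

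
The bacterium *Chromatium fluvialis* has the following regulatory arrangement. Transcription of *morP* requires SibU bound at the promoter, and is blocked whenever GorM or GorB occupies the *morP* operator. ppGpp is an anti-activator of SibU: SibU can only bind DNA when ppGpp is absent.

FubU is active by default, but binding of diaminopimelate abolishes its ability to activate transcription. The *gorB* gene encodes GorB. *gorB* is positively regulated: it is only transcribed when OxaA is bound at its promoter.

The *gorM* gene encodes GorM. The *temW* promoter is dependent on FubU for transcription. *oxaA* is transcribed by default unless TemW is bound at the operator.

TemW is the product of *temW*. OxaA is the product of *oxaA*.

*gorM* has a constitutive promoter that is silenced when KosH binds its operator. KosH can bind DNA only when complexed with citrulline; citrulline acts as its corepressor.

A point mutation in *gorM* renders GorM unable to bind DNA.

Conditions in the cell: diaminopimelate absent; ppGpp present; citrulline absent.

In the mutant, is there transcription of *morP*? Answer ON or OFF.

ppGpp is present, so SibU is inactive.
GorM is non-functional in this strain, so it has no effect.
Diaminopimelate is absent, so FubU is active.
No repressor is bound and FubU is active, so *temW* is transcribed.
So TemW is produced and active.
With repressor TemW bound, *oxaA* is not transcribed.
So OxaA is not produced.
Required activator OxaA is absent, so *gorB* is not transcribed.
So GorB is not produced.
Required activator SibU is absent, so *morP* is not transcribed.

OFF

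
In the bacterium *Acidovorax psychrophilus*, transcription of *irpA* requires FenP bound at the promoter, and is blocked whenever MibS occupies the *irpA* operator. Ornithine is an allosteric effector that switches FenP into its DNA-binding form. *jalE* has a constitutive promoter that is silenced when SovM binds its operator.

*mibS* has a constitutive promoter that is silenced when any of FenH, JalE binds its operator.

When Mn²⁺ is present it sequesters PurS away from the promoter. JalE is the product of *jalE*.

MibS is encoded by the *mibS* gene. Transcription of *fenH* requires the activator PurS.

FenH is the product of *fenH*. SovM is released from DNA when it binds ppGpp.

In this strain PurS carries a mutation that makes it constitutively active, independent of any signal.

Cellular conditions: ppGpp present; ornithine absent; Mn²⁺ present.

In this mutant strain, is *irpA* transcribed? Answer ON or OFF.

PurS is constitutively active in this strain.
No repressor is bound and PurS is active, so *fenH* is transcribed.
So FenH is produced and active.
ppGpp is present, so SovM is inactive.
With no repressor bound, *jalE* is transcribed.
So JalE is produced and active.
With repressor FenH bound, *mibS* is not transcribed.
So MibS is not produced.
Ornithine is absent, so FenP is inactive.
Required activator FenP is absent, so *irpA* is not transcribed.

OFF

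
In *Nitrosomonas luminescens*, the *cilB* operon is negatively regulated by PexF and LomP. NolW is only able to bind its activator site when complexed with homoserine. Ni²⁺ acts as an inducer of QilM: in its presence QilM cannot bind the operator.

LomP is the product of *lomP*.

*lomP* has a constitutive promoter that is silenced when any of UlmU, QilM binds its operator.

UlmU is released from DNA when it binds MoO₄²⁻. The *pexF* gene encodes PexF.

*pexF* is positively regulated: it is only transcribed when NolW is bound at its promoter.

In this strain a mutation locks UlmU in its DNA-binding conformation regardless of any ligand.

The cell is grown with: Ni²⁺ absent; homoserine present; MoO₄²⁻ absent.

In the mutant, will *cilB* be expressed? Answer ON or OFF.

Homoserine is present, so NolW is active.
No repressor is bound and NolW is active, so *pexF* is transcribed.
So PexF is produced and active.
UlmU is constitutively active in this strain.
Ni²⁺ is absent, so QilM is active.
With repressor UlmU bound, *lomP* is not transcribed.
So LomP is not produced.
With repressor PexF bound, *cilB* is not transcribed.

OFF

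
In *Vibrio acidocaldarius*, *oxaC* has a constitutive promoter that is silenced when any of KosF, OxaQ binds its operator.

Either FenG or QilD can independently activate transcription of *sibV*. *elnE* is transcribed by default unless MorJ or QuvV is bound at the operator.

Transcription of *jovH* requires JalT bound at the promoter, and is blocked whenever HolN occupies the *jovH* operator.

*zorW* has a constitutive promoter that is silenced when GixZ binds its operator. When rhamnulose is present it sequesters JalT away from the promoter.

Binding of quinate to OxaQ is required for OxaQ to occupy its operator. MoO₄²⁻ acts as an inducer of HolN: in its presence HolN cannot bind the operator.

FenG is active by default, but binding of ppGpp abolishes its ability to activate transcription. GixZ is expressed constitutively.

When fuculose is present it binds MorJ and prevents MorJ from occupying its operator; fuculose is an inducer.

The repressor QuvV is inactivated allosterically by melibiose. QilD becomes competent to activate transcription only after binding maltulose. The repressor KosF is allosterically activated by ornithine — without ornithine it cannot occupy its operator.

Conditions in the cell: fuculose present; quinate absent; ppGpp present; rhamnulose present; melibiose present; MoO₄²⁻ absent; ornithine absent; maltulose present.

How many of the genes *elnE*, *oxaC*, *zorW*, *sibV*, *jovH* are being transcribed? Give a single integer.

Fuculose is present, so MorJ is inactive.
Melibiose is present, so QuvV is inactive.
With no repressor bound, *elnE* is transcribed.
→ *elnE* is ON.
Ornithine is absent, so KosF is inactive.
Quinate is absent, so OxaQ is inactive.
With no repressor bound, *oxaC* is transcribed.
→ *oxaC* is ON.
GixZ is produced constitutively and is active.
With repressor GixZ bound, *zorW* is not transcribed.
→ *zorW* is OFF.
ppGpp is present, so FenG is inactive.
Maltulose is present, so QilD is active.
Activator QilD is present, so *sibV* is transcribed.
→ *sibV* is ON.
MoO₄²⁻ is absent, so HolN is active.
Rhamnulose is present, so JalT is inactive.
With repressor HolN bound, *jovH* is not transcribed.
→ *jovH* is OFF.
3 of the 5 genes are transcribed.

3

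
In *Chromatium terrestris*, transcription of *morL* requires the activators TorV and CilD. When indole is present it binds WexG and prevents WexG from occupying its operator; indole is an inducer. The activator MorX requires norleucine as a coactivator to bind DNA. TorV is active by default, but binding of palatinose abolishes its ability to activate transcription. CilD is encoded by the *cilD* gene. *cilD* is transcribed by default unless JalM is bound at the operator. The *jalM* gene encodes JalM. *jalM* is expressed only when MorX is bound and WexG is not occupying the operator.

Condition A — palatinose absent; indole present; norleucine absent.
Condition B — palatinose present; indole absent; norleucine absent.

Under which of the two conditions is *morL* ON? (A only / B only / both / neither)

A only

Condition A:
Palatinose is absent, so TorV is active.
Indole is present, so WexG is inactive.
Norleucine is absent, so MorX is inactive.
Required activator MorX is absent, so *jalM* is not transcribed.
So JalM is not produced.
With no repressor bound, *cilD* is transcribed.
So CilD is produced and active.
No repressor is bound and TorV and CilD are active, so *morL* is transcribed.
→ *morL* is ON in A.
Condition B:
Palatinose is present, so TorV is inactive.
Indole is absent, so WexG is active.
Norleucine is absent, so MorX is inactive.
With repressor WexG bound, *jalM* is not transcribed.
So JalM is not produced.
With no repressor bound, *cilD* is transcribed.
So CilD is produced and active.
Required activator TorV is absent, so *morL* is not transcribed.
→ *morL* is OFF in B.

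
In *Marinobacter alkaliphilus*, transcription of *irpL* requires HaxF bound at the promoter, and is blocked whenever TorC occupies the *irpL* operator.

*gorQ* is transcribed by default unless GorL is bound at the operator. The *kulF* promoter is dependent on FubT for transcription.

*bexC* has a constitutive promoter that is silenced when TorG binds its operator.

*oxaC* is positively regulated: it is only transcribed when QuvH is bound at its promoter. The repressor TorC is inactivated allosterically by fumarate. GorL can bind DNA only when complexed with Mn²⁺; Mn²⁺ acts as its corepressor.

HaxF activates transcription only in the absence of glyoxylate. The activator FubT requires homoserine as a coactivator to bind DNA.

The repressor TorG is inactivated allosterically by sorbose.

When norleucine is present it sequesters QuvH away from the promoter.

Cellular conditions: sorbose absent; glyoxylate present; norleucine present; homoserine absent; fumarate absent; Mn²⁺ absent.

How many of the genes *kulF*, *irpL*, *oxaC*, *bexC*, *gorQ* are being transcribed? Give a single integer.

Homoserine is absent, so FubT is inactive.
Required activator FubT is absent, so *kulF* is not transcribed.
→ *kulF* is OFF.
Glyoxylate is present, so HaxF is inactive.
Fumarate is absent, so TorC is active.
With repressor TorC bound, *irpL* is not transcribed.
→ *irpL* is OFF.
Norleucine is present, so QuvH is inactive.
Required activator QuvH is absent, so *oxaC* is not transcribed.
→ *oxaC* is OFF.
Sorbose is absent, so TorG is active.
With repressor TorG bound, *bexC* is not transcribed.
→ *bexC* is OFF.
Mn²⁺ is absent, so GorL is inactive.
With no repressor bound, *gorQ* is transcribed.
→ *gorQ* is ON.
1 of the 5 genes is transcribed.

1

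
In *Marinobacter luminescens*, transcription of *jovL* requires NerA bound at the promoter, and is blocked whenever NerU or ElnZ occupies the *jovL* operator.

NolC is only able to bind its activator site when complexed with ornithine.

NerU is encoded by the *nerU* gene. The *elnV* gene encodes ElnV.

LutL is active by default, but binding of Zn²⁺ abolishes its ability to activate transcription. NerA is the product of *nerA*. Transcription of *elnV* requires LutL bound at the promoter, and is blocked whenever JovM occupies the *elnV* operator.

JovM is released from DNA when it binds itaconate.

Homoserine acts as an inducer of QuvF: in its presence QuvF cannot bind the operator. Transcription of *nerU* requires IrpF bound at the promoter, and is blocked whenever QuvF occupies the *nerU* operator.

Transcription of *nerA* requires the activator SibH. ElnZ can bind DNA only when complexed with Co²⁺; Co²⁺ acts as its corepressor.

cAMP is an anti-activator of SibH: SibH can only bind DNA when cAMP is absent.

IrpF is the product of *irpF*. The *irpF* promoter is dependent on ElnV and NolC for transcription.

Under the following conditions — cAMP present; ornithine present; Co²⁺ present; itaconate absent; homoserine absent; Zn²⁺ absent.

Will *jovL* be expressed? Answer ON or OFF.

OFF

Zn²⁺ is absent, so LutL is active.
Itaconate is absent, so JovM is active.
With repressor JovM bound, *elnV* is not transcribed.
So ElnV is not produced.
Ornithine is present, so NolC is active.
Required activator ElnV is absent, so *irpF* is not transcribed.
So IrpF is not produced.
Homoserine is absent, so QuvF is active.
With repressor QuvF bound, *nerU* is not transcribed.
So NerU is not produced.
cAMP is present, so SibH is inactive.
Required activator SibH is absent, so *nerA* is not transcribed.
So NerA is not produced.
Co²⁺ is present, so ElnZ is active.
With repressor ElnZ bound, *jovL* is not transcribed.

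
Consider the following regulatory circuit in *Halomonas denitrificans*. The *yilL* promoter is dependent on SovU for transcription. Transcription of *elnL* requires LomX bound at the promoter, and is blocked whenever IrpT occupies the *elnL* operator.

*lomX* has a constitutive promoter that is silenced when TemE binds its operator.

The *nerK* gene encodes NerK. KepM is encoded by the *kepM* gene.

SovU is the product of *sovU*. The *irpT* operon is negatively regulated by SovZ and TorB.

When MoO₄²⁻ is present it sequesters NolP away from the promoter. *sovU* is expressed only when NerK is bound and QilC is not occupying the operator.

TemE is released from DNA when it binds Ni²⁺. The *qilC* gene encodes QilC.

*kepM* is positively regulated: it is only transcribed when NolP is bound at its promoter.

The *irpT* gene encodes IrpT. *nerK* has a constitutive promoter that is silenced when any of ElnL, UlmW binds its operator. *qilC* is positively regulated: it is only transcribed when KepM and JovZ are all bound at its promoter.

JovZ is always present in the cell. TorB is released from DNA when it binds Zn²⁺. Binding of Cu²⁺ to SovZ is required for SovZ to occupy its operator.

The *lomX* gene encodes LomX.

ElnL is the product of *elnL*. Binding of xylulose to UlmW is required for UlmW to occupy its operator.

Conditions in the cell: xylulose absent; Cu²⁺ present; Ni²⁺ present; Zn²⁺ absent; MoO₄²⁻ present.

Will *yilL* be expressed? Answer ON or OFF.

OFF

Cu²⁺ is present, so SovZ is active.
Zn²⁺ is absent, so TorB is active.
With repressor SovZ bound, *irpT* is not transcribed.
So IrpT is not produced.
Ni²⁺ is present, so TemE is inactive.
With no repressor bound, *lomX* is transcribed.
So LomX is produced and active.
No repressor is bound and LomX is active, so *elnL* is transcribed.
So ElnL is produced and active.
Xylulose is absent, so UlmW is inactive.
With repressor ElnL bound, *nerK* is not transcribed.
So NerK is not produced.
MoO₄²⁻ is present, so NolP is inactive.
Required activator NolP is absent, so *kepM* is not transcribed.
So KepM is not produced.
JovZ is produced constitutively and is active.
Required activator KepM is absent, so *qilC* is not transcribed.
So QilC is not produced.
Required activator NerK is absent, so *sovU* is not transcribed.
So SovU is not produced.
Required activator SovU is absent, so *yilL* is not transcribed.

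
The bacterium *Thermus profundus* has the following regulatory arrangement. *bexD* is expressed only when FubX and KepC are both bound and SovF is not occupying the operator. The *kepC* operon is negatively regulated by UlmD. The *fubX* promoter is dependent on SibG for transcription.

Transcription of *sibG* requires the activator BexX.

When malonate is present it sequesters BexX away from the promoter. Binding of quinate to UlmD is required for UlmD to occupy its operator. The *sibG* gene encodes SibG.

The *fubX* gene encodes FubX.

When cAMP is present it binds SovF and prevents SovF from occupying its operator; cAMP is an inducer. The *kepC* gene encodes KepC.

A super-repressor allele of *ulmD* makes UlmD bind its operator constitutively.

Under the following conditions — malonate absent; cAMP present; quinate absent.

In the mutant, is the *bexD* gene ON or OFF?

OFF

cAMP is present, so SovF is inactive.
Malonate is absent, so BexX is active.
No repressor is bound and BexX is active, so *sibG* is transcribed.
So SibG is produced and active.
No repressor is bound and SibG is active, so *fubX* is transcribed.
So FubX is produced and active.
UlmD is constitutively active in this strain.
With repressor UlmD bound, *kepC* is not transcribed.
So KepC is not produced.
Required activator KepC is absent, so *bexD* is not transcribed.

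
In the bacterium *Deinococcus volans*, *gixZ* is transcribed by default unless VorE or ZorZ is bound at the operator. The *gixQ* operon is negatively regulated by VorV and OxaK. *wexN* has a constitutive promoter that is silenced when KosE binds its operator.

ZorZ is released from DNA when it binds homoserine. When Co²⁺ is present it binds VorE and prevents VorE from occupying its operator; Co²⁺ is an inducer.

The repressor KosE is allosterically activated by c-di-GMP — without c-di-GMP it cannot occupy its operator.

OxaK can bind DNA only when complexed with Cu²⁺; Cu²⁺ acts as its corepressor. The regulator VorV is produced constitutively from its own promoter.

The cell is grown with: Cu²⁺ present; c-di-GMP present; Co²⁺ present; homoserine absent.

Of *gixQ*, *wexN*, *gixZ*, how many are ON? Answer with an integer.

VorV is produced constitutively and is active.
Cu²⁺ is present, so OxaK is active.
With repressor VorV bound, *gixQ* is not transcribed.
→ *gixQ* is OFF.
c-di-GMP is present, so KosE is active.
With repressor KosE bound, *wexN* is not transcribed.
→ *wexN* is OFF.
Co²⁺ is present, so VorE is inactive.
Homoserine is absent, so ZorZ is active.
With repressor ZorZ bound, *gixZ* is not transcribed.
→ *gixZ* is OFF.
0 of the 3 genes are transcribed.

0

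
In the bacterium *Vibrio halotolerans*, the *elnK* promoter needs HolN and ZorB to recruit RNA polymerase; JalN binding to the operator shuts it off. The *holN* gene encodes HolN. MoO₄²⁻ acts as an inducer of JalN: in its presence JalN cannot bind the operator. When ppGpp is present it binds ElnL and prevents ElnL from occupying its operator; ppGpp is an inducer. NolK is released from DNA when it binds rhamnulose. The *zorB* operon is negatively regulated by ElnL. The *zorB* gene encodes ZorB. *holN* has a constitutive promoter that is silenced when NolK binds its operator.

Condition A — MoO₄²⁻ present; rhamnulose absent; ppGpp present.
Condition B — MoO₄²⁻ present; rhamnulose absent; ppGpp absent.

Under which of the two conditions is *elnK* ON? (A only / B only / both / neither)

Condition A:
MoO₄²⁻ is present, so JalN is inactive.
Rhamnulose is absent, so NolK is active.
With repressor NolK bound, *holN* is not transcribed.
So HolN is not produced.
ppGpp is present, so ElnL is inactive.
With no repressor bound, *zorB* is transcribed.
So ZorB is produced and active.
Required activator HolN is absent, so *elnK* is not transcribed.
→ *elnK* is OFF in A.
Condition B:
MoO₄²⁻ is present, so JalN is inactive.
Rhamnulose is absent, so NolK is active.
With repressor NolK bound, *holN* is not transcribed.
So HolN is not produced.
ppGpp is absent, so ElnL is active.
With repressor ElnL bound, *zorB* is not transcribed.
So ZorB is not produced.
Required activator HolN is absent, so *elnK* is not transcribed.
→ *elnK* is OFF in B.

neither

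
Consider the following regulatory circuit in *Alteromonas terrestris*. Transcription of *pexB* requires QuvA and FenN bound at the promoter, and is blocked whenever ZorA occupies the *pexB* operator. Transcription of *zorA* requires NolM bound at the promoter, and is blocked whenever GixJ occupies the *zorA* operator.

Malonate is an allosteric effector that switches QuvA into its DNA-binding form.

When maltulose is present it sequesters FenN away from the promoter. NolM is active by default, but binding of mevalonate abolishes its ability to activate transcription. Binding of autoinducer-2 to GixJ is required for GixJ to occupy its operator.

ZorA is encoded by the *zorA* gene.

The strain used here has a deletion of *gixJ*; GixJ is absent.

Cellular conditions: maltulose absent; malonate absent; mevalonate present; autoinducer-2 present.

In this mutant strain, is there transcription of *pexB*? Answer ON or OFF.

OFF

Malonate is absent, so QuvA is inactive.
GixJ is non-functional in this strain, so it has no effect.
Mevalonate is present, so NolM is inactive.
Required activator NolM is absent, so *zorA* is not transcribed.
So ZorA is not produced.
Maltulose is absent, so FenN is active.
Required activator QuvA is absent, so *pexB* is not transcribed.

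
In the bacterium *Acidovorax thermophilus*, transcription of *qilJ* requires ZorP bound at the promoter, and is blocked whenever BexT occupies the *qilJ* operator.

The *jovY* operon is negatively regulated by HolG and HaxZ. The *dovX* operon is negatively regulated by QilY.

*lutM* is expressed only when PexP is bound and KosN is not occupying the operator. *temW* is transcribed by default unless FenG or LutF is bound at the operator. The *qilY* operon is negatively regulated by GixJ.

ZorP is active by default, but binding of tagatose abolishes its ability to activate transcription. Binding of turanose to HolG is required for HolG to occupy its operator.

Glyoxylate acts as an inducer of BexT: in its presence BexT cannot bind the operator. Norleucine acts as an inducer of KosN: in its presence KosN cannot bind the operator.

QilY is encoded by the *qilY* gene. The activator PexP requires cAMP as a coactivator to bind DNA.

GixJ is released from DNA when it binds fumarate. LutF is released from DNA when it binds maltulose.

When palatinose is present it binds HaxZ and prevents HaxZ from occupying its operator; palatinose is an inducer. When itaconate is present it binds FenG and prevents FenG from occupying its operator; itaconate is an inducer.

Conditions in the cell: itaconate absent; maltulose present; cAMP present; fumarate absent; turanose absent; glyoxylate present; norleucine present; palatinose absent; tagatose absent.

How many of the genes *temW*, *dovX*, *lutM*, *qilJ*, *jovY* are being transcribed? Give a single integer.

Itaconate is absent, so FenG is active.
Maltulose is present, so LutF is inactive.
With repressor FenG bound, *temW* is not transcribed.
→ *temW* is OFF.
Fumarate is absent, so GixJ is active.
With repressor GixJ bound, *qilY* is not transcribed.
So QilY is not produced.
With no repressor bound, *dovX* is transcribed.
→ *dovX* is ON.
cAMP is present, so PexP is active.
Norleucine is present, so KosN is inactive.
No repressor is bound and PexP is active, so *lutM* is transcribed.
→ *lutM* is ON.
Tagatose is absent, so ZorP is active.
Glyoxylate is present, so BexT is inactive.
No repressor is bound and ZorP is active, so *qilJ* is transcribed.
→ *qilJ* is ON.
Turanose is absent, so HolG is inactive.
Palatinose is absent, so HaxZ is active.
With repressor HaxZ bound, *jovY* is not transcribed.
→ *jovY* is OFF.
3 of the 5 genes are transcribed.

3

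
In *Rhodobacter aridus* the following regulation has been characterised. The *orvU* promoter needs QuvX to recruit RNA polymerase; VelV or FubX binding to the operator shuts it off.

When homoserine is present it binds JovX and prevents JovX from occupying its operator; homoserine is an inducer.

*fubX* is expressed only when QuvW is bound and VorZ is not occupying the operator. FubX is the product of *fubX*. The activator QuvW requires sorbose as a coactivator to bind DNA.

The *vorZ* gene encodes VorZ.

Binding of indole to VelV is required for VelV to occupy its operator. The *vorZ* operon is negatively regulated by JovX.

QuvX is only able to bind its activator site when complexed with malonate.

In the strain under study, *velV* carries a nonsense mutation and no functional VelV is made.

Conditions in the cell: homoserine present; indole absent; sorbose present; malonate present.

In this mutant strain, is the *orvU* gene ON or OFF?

ON

VelV is non-functional in this strain, so it has no effect.
Sorbose is present, so QuvW is active.
Homoserine is present, so JovX is inactive.
With no repressor bound, *vorZ* is transcribed.
So VorZ is produced and active.
With repressor VorZ bound, *fubX* is not transcribed.
So FubX is not produced.
Malonate is present, so QuvX is active.
No repressor is bound and QuvX is active, so *orvU* is transcribed.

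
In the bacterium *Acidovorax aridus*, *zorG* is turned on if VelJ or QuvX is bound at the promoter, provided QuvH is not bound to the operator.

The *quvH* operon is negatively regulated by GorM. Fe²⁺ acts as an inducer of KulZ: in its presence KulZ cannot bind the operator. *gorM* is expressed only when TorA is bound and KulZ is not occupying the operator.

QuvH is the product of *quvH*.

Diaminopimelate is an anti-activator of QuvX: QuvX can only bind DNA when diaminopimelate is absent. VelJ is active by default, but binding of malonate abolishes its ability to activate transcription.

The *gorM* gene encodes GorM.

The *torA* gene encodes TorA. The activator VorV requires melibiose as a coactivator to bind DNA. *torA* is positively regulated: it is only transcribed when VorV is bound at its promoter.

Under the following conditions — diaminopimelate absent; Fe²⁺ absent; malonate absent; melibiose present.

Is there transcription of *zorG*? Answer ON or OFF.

OFF

Malonate is absent, so VelJ is active.
Diaminopimelate is absent, so QuvX is active.
Melibiose is present, so VorV is active.
No repressor is bound and VorV is active, so *torA* is transcribed.
So TorA is produced and active.
Fe²⁺ is absent, so KulZ is active.
With repressor KulZ bound, *gorM* is not transcribed.
So GorM is not produced.
With no repressor bound, *quvH* is transcribed.
So QuvH is produced and active.
With repressor QuvH bound, *zorG* is not transcribed.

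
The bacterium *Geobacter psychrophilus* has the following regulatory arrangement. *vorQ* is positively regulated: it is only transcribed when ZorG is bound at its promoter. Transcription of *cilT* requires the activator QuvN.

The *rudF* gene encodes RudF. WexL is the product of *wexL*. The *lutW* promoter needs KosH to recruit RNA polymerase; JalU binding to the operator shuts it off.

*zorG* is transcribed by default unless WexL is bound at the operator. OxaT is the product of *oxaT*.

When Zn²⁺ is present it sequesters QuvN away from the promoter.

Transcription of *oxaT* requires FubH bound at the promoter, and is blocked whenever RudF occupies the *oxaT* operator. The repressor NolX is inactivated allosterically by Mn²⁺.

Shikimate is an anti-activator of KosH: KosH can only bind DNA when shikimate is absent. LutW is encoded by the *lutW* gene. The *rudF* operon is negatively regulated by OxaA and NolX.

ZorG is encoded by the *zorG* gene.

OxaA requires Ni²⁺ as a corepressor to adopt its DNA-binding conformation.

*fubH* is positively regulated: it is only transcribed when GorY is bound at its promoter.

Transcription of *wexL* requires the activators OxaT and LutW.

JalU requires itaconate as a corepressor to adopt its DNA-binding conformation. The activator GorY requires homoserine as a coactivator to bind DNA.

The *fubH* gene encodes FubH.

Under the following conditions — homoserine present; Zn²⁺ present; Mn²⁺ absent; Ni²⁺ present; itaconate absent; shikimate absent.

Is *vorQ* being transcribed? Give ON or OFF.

Ni²⁺ is present, so OxaA is active.
Mn²⁺ is absent, so NolX is active.
With repressor OxaA bound, *rudF* is not transcribed.
So RudF is not produced.
Homoserine is present, so GorY is active.
No repressor is bound and GorY is active, so *fubH* is transcribed.
So FubH is produced and active.
No repressor is bound and FubH is active, so *oxaT* is transcribed.
So OxaT is produced and active.
Itaconate is absent, so JalU is inactive.
Shikimate is absent, so KosH is active.
No repressor is bound and KosH is active, so *lutW* is transcribed.
So LutW is produced and active.
No repressor is bound and OxaT and LutW are active, so *wexL* is transcribed.
So WexL is produced and active.
With repressor WexL bound, *zorG* is not transcribed.
So ZorG is not produced.
Required activator ZorG is absent, so *vorQ* is not transcribed.

OFF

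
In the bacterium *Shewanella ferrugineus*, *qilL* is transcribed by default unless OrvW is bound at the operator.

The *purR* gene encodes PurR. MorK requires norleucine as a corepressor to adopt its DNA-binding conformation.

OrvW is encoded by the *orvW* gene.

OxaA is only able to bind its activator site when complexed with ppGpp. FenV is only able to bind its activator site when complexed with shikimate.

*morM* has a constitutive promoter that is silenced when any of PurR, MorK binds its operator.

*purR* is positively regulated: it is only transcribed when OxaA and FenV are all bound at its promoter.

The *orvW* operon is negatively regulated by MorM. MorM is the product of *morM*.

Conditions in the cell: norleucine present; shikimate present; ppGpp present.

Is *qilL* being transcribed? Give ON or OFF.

ppGpp is present, so OxaA is active.
Shikimate is present, so FenV is active.
No repressor is bound and OxaA and FenV are active, so *purR* is transcribed.
So PurR is produced and active.
Norleucine is present, so MorK is active.
With repressor PurR bound, *morM* is not transcribed.
So MorM is not produced.
With no repressor bound, *orvW* is transcribed.
So OrvW is produced and active.
With repressor OrvW bound, *qilL* is not transcribed.

OFF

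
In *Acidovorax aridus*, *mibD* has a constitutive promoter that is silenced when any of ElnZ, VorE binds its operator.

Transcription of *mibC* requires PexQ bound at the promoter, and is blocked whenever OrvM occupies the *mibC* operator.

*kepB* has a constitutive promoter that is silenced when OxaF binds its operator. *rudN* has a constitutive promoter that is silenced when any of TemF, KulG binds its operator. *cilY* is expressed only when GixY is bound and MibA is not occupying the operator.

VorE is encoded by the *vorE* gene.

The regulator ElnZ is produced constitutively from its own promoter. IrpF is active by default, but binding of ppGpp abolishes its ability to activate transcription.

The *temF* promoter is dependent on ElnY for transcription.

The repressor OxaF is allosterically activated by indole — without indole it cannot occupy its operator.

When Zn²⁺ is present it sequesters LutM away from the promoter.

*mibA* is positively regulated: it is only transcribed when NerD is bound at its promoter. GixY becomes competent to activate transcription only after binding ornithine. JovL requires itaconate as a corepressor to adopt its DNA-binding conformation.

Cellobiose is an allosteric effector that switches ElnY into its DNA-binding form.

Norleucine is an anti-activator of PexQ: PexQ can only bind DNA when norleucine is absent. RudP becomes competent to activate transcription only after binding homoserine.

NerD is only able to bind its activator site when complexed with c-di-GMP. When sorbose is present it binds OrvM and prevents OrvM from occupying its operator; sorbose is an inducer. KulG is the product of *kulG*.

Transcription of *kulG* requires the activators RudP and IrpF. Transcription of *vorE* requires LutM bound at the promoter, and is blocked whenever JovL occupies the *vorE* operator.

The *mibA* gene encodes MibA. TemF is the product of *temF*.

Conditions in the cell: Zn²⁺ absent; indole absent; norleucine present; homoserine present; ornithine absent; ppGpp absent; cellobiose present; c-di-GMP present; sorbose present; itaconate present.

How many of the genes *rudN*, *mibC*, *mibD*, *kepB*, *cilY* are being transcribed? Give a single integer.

Cellobiose is present, so ElnY is active.
No repressor is bound and ElnY is active, so *temF* is transcribed.
So TemF is produced and active.
Homoserine is present, so RudP is active.
ppGpp is absent, so IrpF is active.
No repressor is bound and RudP and IrpF are active, so *kulG* is transcribed.
So KulG is produced and active.
With repressor TemF bound, *rudN* is not transcribed.
→ *rudN* is OFF.
Sorbose is present, so OrvM is inactive.
Norleucine is present, so PexQ is inactive.
Required activator PexQ is absent, so *mibC* is not transcribed.
→ *mibC* is OFF.
ElnZ is produced constitutively and is active.
Itaconate is present, so JovL is active.
Zn²⁺ is absent, so LutM is active.
With repressor JovL bound, *vorE* is not transcribed.
So VorE is not produced.
With repressor ElnZ bound, *mibD* is not transcribed.
→ *mibD* is OFF.
Indole is absent, so OxaF is inactive.
With no repressor bound, *kepB* is transcribed.
→ *kepB* is ON.
c-di-GMP is present, so NerD is active.
No repressor is bound and NerD is active, so *mibA* is transcribed.
So MibA is produced and active.
Ornithine is absent, so GixY is inactive.
With repressor MibA bound, *cilY* is not transcribed.
→ *cilY* is OFF.
1 of the 5 genes is transcribed.

1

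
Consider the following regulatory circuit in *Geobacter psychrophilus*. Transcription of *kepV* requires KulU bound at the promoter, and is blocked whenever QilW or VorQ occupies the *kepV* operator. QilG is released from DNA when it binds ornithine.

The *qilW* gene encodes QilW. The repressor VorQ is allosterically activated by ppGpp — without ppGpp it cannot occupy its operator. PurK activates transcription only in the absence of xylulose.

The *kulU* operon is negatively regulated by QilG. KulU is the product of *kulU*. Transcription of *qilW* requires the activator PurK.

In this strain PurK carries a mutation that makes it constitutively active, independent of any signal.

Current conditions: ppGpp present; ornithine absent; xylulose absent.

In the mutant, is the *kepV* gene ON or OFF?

Ornithine is absent, so QilG is active.
With repressor QilG bound, *kulU* is not transcribed.
So KulU is not produced.
PurK is constitutively active in this strain.
No repressor is bound and PurK is active, so *qilW* is transcribed.
So QilW is produced and active.
ppGpp is present, so VorQ is active.
With repressor QilW bound, *kepV* is not transcribed.

OFF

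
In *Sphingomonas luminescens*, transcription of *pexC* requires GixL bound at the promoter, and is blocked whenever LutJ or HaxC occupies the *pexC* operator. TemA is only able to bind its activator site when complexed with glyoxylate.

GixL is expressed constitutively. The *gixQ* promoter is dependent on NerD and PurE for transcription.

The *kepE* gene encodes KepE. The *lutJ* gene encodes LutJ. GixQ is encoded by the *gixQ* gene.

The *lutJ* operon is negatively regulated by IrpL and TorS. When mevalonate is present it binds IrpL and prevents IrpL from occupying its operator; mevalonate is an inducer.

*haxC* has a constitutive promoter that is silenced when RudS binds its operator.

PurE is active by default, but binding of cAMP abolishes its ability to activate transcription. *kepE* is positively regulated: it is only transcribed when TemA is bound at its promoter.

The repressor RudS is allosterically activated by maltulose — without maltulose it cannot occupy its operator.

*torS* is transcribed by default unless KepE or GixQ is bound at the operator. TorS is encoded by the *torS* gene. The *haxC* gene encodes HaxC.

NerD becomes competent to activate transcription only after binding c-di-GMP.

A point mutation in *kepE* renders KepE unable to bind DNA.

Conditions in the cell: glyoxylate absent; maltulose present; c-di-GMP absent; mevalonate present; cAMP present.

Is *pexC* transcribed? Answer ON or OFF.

Mevalonate is present, so IrpL is inactive.
KepE is non-functional in this strain, so it has no effect.
c-di-GMP is absent, so NerD is inactive.
cAMP is present, so PurE is inactive.
Required activator NerD is absent, so *gixQ* is not transcribed.
So GixQ is not produced.
With no repressor bound, *torS* is transcribed.
So TorS is produced and active.
With repressor TorS bound, *lutJ* is not transcribed.
So LutJ is not produced.
GixL is produced constitutively and is active.
Maltulose is present, so RudS is active.
With repressor RudS bound, *haxC* is not transcribed.
So HaxC is not produced.
No repressor is bound and GixL is active, so *pexC* is transcribed.

ON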